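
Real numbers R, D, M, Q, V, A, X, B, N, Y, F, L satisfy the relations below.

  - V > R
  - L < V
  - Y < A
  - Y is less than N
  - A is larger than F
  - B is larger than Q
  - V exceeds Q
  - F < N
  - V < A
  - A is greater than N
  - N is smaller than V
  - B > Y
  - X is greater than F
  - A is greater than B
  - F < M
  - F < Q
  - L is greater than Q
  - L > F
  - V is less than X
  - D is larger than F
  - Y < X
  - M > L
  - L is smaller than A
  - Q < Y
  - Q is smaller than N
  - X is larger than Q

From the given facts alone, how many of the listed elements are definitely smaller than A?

8

The elements the relations force below A are F, Q, L, Y, R, N, V, B — no chain reaches any other.
That is 8.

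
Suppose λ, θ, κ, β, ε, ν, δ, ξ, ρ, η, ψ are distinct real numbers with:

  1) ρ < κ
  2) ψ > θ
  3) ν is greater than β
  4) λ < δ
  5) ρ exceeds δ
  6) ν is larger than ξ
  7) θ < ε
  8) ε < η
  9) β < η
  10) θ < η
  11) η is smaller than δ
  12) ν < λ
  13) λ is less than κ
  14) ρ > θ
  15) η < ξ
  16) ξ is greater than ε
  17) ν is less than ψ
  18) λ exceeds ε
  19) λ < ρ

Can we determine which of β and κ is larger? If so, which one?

κ

Chaining the given relations: β < η < ξ < ν < λ < δ < ρ < κ.
So κ is larger.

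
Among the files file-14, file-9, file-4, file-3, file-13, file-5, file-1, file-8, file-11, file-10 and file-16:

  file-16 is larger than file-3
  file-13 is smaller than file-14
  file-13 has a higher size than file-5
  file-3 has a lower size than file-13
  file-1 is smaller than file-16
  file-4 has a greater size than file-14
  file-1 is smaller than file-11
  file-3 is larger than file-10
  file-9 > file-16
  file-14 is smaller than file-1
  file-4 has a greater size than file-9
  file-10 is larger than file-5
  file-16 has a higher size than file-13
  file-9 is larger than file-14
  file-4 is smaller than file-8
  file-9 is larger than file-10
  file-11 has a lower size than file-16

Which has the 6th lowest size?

The consecutive relations fix a unique order: file-5 < file-10 < file-3 < file-13 < file-14 < file-1 < file-11 < file-16 < file-9 < file-4 < file-8.
The 6th smallest is file-1.

file-1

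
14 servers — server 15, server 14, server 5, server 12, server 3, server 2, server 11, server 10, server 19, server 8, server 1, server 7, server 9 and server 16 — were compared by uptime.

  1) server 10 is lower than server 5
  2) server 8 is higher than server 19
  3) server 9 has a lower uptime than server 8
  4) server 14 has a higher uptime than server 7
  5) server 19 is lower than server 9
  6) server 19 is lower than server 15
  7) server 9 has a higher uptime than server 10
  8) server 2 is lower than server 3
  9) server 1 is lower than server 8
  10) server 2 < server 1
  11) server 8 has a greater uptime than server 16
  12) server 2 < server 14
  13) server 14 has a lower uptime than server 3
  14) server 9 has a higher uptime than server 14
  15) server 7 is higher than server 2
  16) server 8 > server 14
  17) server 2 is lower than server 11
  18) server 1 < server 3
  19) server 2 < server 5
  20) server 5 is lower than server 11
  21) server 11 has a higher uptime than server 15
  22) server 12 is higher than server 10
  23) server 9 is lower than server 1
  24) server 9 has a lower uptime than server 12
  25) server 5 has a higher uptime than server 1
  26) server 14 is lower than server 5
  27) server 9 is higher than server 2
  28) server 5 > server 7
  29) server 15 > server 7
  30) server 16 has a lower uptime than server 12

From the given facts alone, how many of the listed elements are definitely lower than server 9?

From server 9 the given relations immediately reach server 2, server 10, server 14, server 19.
From those, server 7 — 5 in total.
Nothing else is reachable below server 9; 5 in all.

5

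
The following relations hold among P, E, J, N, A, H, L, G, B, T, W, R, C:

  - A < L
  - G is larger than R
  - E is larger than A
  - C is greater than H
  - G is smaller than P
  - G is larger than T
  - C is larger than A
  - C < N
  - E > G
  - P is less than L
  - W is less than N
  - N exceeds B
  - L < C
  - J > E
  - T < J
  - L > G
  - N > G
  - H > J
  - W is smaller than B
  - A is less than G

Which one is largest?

Chaining downward from N: directly below it, W, G, B, C; then T, A, R, H, L; then J, P; then E.
That covers every other element, and nothing is given above N, so N is the largest.

N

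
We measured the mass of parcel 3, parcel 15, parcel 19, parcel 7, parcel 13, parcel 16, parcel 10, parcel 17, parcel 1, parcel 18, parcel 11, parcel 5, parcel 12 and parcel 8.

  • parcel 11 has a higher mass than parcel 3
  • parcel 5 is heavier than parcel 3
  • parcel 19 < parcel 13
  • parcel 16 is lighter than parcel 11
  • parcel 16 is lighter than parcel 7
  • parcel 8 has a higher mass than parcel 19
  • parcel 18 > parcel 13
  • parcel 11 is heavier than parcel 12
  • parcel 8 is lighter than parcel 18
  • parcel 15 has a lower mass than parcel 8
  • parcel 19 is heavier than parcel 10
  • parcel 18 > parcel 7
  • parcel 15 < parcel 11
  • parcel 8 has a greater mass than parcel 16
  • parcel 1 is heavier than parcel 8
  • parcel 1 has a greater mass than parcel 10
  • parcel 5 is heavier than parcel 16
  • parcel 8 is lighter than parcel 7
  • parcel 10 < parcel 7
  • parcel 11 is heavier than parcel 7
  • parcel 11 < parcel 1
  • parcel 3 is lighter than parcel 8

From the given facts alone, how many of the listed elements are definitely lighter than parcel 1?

9

From parcel 1 the given relations immediately reach parcel 10, parcel 8, parcel 11.
From those, parcel 3, parcel 19, parcel 15, parcel 16, parcel 12, parcel 7 — 9 in total.
No other element is forced below parcel 1 by the given relations, so the count is 9.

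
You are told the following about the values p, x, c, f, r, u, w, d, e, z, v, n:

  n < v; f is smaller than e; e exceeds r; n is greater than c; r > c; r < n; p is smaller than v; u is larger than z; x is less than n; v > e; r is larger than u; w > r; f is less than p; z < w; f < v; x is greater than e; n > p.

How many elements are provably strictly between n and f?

The relations place f below n. An element lies strictly between them when it is forced above f and also forced below n.
Above f: {e, x, p, v}. Below n: {z, u, c, r, e, x, p}.
Intersection: {e, x, p} — 3.

3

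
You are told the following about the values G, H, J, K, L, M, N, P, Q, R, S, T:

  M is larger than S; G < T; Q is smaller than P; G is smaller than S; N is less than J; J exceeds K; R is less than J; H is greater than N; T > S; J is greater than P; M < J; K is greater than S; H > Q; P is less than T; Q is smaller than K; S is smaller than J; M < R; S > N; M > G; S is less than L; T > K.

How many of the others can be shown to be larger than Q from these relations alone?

5

From Q the given relations immediately reach P, K, H.
From those, T, J — 5 in total.
No other element is forced above Q by the given relations, so the count is 5.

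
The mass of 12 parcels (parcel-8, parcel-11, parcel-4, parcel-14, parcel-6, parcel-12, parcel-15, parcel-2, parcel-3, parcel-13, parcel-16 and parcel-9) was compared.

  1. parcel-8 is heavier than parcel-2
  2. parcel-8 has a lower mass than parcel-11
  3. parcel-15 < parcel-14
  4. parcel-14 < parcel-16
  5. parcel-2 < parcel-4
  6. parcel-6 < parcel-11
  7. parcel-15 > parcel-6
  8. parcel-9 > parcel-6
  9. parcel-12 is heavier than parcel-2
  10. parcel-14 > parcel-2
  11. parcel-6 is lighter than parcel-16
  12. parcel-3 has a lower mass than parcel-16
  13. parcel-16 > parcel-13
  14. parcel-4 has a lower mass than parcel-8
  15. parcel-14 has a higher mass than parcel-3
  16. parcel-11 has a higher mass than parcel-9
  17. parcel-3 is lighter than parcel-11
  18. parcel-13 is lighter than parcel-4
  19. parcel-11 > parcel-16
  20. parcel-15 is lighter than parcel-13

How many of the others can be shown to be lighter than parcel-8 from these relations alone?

5

Directly below parcel-8: parcel-2, parcel-4.
One step further: parcel-13 (3 so far).
One step further: parcel-15 (4 so far).
One step further: parcel-6 (5 so far).
Nothing else is reachable below parcel-8; 5 in all.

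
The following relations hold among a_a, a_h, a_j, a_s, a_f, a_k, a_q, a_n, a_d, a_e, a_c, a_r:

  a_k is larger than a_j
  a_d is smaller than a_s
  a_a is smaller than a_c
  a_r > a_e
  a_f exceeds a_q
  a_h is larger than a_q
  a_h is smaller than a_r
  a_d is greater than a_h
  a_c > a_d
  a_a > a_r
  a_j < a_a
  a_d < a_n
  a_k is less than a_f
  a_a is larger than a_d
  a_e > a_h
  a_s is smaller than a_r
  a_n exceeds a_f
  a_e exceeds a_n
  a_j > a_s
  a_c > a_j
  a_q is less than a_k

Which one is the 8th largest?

Piecing the relations together gives one ordering: a_q < a_h < a_d < a_s < a_j < a_k < a_f < a_n < a_e < a_r < a_a < a_c.
Counting 8 from the largest end gives a_j.

a_j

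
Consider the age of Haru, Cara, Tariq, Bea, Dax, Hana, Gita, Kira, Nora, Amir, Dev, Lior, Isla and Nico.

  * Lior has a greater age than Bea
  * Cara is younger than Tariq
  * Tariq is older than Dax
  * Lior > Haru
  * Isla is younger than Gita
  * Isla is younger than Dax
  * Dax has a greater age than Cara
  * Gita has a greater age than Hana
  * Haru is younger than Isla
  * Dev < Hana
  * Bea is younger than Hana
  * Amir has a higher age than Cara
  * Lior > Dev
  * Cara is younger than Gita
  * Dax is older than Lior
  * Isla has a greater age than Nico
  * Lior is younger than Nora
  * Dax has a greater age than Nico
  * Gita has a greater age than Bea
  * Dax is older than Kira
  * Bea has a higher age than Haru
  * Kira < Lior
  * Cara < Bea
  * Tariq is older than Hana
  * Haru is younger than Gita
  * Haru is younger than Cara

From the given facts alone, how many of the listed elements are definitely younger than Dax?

8

Directly below Dax: Nico, Cara, Kira, Lior, Isla.
One step further: Haru, Dev, Bea (8 so far).
No other element is forced below Dax by the given relations, so the count is 8.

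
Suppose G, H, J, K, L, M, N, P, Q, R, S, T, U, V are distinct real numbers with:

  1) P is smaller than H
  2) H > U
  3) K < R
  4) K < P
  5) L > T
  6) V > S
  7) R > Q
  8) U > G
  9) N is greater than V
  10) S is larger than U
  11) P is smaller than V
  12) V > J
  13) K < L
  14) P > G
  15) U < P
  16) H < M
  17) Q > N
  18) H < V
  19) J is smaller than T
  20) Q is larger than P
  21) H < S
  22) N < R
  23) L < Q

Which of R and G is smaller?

Link the given pairs in sequence: G < U; U < P; P < H; H < S; S < V; V < N; N < R.
Together: G < U < P < H < S < V < N < R.
So G < R; G is the smaller of the two.

G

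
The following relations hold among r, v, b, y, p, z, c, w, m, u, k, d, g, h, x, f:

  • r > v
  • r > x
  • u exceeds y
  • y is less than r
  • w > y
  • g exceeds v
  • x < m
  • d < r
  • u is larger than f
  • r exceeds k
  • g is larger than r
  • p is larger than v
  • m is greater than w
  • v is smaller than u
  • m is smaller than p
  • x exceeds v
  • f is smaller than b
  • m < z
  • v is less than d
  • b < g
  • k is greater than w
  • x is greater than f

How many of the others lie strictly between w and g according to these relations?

2

Chaining upward from w reaches: m, k, r, p, z.
Chaining downward from g reaches: v, y, f, b, x, k, d, r.
Strictly between w and g are those in both lists: k, r — 2 elements.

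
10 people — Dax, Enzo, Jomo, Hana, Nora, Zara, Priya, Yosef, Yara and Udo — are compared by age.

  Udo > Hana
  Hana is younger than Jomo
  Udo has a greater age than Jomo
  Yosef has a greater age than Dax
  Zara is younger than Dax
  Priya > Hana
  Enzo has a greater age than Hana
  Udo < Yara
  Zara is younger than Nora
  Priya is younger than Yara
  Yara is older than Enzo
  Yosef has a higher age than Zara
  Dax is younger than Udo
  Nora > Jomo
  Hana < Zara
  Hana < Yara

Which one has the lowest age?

Zara is not least since Hana < Zara; Jomo is not least since Hana < Jomo; Dax is not least since Zara < Dax; Udo is not least since Jomo < Udo; Nora is not least since Zara < Nora; Priya is not least since Hana < Priya; Enzo is not least since Hana < Enzo; Yosef is not least since Dax < Yosef; Yara is not least since Priya < Yara.
Only Hana has nothing below it, so Hana is the lowest age.

Hana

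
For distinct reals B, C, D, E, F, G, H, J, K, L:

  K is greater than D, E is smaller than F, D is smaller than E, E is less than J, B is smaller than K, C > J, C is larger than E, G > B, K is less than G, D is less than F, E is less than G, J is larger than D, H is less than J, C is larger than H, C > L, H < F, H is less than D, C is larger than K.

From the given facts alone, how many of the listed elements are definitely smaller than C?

The elements the relations force below C are H, B, L, D, E, J, K — no chain reaches any other.
That is 7.

7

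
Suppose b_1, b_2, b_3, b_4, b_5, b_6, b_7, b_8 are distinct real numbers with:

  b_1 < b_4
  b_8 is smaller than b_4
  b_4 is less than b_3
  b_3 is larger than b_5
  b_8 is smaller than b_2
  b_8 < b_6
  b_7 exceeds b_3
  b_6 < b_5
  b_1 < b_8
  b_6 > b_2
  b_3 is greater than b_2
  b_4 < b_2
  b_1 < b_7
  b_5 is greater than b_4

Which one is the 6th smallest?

b_5

Chaining the given pairs: b_1 < b_8 < b_4 < b_2 < b_6 < b_5 < b_3 < b_7.
Counting 6 from the smallest end gives b_5.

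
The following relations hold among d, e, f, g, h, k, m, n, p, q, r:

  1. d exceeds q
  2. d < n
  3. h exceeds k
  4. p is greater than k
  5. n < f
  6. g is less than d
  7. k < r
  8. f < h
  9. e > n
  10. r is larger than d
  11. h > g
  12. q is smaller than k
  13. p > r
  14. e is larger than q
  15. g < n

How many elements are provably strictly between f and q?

2

The relations place q below f. An element lies strictly between them when it is forced above q and also forced below f.
Above q: {d, n, k, r, e, p, h}. Below f: {g, d, n}.
Intersection: {d, n} — 2.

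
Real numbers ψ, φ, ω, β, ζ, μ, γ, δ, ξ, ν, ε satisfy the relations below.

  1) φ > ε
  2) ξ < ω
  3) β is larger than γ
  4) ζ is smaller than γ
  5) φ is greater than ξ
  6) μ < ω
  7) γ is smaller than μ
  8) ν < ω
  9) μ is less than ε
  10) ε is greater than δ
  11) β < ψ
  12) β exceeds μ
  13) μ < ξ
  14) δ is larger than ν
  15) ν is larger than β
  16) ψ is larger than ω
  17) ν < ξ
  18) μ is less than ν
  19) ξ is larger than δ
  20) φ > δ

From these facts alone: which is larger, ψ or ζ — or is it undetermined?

ψ

ζ < γ and γ < μ give ζ < μ.
With μ < β: ζ < γ < μ < β.
Then β < ν extends the chain to ν.
Then ν < δ extends the chain to δ.
With δ < ξ: ζ < γ < μ < β < ν < δ < ξ.
Then ξ < ω extends the chain to ω.
Then ω < ψ extends the chain to ψ.
So ψ is larger.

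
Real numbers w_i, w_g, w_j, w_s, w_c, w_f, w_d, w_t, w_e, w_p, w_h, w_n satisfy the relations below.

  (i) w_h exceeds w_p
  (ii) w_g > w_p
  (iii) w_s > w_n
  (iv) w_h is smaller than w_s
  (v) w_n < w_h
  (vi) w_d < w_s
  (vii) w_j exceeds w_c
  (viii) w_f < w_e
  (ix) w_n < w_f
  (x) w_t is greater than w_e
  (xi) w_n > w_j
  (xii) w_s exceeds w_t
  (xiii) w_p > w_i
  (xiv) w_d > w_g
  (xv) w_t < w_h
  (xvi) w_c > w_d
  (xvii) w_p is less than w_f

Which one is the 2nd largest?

Piecing the relations together gives one ordering: w_i < w_p < w_g < w_d < w_c < w_j < w_n < w_f < w_e < w_t < w_h < w_s.
The 2nd largest is w_h.

w_h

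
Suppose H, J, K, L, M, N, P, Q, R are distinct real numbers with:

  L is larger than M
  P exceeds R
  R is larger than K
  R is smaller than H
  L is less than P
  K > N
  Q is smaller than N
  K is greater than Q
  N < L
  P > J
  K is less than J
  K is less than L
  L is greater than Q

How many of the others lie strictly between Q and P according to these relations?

Chaining upward from Q reaches: N, K, R, L, J, H.
Chaining downward from P reaches: N, M, K, R, L, J.
Strictly between Q and P are those in both lists: N, K, R, L, J — 5 elements.

5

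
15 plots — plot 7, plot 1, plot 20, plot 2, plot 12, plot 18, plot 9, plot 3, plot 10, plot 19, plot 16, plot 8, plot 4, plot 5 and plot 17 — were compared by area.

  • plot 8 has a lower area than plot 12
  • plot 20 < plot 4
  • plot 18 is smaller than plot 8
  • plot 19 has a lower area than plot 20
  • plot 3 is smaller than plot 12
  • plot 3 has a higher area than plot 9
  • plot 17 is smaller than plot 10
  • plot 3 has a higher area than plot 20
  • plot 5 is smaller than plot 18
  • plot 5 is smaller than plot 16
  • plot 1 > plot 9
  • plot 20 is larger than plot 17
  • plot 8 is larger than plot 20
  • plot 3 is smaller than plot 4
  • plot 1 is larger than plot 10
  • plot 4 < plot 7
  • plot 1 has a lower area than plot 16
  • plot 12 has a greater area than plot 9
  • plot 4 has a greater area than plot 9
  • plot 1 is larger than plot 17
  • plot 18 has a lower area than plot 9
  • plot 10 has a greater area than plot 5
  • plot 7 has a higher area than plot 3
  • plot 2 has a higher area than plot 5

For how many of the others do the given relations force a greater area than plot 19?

6

The elements the relations force above plot 19 are plot 20, plot 3, plot 4, plot 8, plot 12, plot 7 — no chain reaches any other.
That is 6.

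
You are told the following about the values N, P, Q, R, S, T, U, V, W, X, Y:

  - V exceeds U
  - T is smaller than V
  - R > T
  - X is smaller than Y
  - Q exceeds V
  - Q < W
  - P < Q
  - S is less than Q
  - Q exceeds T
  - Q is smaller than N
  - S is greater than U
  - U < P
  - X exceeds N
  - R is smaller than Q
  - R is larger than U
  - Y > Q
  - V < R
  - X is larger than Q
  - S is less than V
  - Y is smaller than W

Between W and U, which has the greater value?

W

U < S and S < V give U < V.
With V < R: U < S < V < R.
Then R < Q extends the chain to Q.
Then Q < N extends the chain to N.
With N < X: U < S < V < R < Q < N < X.
Then X < Y extends the chain to Y.
Then Y < W extends the chain to W.
So U < W; W is the larger of the two.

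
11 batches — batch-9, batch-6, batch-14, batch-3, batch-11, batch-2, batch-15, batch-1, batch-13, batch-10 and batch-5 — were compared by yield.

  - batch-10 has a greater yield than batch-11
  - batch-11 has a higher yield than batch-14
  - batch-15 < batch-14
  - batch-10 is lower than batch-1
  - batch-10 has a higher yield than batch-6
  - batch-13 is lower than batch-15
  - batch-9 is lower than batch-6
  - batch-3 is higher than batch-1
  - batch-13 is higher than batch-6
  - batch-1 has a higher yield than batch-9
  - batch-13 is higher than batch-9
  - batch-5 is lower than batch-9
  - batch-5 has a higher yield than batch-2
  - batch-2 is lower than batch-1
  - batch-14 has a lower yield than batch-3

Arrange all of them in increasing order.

batch-2 < batch-5 < batch-9 < batch-6 < batch-13 < batch-15 < batch-14 < batch-11 < batch-10 < batch-1 < batch-3

Each adjacent pair is fixed by a given relation: batch-2 < batch-5; batch-5 < batch-9; batch-9 < batch-6; batch-6 < batch-13; batch-13 < batch-15; batch-15 < batch-14; batch-14 < batch-11; batch-11 < batch-10; batch-10 < batch-1; batch-1 < batch-3. Chaining them end to end gives the full order.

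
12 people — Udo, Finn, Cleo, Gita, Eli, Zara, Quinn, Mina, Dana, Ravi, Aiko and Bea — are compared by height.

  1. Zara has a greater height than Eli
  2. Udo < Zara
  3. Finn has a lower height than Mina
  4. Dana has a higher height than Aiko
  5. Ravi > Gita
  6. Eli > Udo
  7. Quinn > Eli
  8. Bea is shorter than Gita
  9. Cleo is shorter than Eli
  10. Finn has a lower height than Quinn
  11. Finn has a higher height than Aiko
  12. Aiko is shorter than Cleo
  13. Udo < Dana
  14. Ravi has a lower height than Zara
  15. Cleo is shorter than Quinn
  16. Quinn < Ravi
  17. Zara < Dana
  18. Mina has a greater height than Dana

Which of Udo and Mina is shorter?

Following the relations from Udo: Udo < Eli < Quinn < Ravi < Zara < Dana < Mina.
So Udo < Mina; Udo is the shorter of the two.

Udo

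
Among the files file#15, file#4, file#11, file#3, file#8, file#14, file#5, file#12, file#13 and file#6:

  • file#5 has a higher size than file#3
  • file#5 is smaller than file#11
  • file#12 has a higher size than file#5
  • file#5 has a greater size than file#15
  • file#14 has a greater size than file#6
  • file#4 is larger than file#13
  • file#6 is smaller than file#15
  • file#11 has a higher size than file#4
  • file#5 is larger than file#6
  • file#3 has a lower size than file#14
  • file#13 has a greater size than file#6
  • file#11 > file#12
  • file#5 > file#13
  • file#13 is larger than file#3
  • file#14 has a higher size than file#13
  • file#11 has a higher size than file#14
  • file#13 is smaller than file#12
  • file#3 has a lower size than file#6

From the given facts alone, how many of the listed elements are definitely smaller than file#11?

From file#11 the given relations immediately reach file#4, file#5, file#12, file#14.
From those, file#3, file#6, file#15, file#13 — 8 in total.
Nothing else is reachable below file#11; 8 in all.

8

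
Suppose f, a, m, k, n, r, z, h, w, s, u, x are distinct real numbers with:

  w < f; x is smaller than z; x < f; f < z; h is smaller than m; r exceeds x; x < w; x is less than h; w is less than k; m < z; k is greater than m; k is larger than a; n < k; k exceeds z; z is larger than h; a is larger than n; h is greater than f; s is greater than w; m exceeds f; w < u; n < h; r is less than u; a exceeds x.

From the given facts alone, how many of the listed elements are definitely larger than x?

10

The elements the relations force above x are r, w, f, s, u, h, m, z, a, k — no chain reaches any other.
That is 10.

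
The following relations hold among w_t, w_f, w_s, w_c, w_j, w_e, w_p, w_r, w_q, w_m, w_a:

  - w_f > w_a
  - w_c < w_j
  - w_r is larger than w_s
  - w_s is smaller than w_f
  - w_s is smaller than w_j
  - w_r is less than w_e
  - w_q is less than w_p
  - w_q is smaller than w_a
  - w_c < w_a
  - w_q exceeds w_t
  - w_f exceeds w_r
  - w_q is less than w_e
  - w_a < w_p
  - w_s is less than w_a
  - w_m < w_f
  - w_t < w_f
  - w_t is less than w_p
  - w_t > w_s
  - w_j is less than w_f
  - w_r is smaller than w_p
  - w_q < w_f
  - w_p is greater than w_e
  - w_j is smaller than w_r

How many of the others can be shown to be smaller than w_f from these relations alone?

8

Directly below w_f: w_s, w_t, w_j, w_q, w_a, w_m, w_r.
One step further: w_c (8 so far).
Nothing else is reachable below w_f; 8 in all.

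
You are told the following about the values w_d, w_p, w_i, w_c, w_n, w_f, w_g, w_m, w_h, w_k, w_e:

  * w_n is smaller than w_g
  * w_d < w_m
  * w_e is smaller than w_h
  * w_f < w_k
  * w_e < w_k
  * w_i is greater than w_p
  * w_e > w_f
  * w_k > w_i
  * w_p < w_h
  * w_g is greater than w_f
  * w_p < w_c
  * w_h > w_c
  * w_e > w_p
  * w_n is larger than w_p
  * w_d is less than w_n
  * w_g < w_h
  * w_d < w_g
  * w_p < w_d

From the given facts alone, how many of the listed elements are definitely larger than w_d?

4

The elements the relations force above w_d are w_n, w_m, w_g, w_h — no chain reaches any other.
That is 4.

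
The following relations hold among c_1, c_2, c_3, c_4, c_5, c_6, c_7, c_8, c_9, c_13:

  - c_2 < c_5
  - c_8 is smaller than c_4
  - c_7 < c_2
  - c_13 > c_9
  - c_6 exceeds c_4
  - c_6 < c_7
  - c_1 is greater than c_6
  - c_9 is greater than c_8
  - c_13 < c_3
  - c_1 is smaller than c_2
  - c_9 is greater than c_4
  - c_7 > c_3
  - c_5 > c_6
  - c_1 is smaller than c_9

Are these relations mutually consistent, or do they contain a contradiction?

consistent

The single ordering c_8 < c_4 < c_6 < c_1 < c_9 < c_13 < c_3 < c_7 < c_2 < c_5 satisfies every listed relation, so no contradiction arises.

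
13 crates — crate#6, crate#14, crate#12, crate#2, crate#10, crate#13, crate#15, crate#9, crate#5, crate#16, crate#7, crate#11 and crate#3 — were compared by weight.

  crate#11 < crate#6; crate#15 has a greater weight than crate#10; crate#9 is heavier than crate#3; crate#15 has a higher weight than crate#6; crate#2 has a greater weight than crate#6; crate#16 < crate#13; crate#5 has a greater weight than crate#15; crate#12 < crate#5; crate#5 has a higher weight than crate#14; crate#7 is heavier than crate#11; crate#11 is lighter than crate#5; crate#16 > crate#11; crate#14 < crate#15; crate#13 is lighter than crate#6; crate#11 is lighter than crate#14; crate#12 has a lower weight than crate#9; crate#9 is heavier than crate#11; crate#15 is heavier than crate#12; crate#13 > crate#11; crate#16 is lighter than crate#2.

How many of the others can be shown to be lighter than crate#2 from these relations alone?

Directly below crate#2: crate#16, crate#6.
One step further: crate#11, crate#13 (4 so far).
Nothing else is reachable below crate#2; 4 in all.

4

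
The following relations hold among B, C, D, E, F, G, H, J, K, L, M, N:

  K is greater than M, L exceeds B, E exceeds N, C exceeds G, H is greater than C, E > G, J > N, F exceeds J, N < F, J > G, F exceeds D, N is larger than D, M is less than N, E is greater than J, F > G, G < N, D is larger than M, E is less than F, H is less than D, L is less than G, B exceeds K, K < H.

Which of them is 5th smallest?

The consecutive relations fix a unique order: M < K < B < L < G < C < H < D < N < J < E < F.
The 5th smallest is G.

G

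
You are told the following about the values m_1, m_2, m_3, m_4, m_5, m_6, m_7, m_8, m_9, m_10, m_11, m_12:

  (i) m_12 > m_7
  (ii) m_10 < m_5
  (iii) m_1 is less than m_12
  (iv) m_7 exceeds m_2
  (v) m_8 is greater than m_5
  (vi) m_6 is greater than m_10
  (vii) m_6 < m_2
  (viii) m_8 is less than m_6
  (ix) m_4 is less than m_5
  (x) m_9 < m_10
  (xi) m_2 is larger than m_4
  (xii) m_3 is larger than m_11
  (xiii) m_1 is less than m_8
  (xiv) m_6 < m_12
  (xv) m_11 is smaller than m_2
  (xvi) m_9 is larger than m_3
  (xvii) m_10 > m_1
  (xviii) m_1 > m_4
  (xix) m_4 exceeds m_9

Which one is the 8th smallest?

Chaining the given pairs: m_11 < m_3 < m_9 < m_4 < m_1 < m_10 < m_5 < m_8 < m_6 < m_2 < m_7 < m_12.
The 8th smallest is m_8.

m_8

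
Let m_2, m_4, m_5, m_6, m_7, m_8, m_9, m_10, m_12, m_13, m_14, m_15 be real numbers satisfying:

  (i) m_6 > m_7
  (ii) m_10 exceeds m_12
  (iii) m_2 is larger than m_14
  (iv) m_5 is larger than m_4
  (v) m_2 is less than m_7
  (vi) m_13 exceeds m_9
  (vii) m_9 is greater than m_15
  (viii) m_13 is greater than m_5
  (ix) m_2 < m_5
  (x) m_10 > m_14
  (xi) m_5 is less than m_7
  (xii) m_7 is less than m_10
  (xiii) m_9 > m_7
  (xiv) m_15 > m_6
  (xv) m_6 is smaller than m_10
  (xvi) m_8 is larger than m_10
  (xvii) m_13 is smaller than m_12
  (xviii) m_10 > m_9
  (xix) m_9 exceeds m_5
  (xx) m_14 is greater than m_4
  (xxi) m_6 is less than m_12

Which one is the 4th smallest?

The consecutive relations fix a unique order: m_4 < m_14 < m_2 < m_5 < m_7 < m_6 < m_15 < m_9 < m_13 < m_12 < m_10 < m_8.
The 4th smallest is m_5.

m_5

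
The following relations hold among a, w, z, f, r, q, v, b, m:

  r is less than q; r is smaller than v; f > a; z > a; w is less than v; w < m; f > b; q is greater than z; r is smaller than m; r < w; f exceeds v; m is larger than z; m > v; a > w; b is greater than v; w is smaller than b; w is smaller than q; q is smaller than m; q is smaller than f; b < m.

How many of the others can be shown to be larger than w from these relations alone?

7

The elements the relations force above w are a, v, b, z, q, m, f — no chain reaches any other.
That is 7.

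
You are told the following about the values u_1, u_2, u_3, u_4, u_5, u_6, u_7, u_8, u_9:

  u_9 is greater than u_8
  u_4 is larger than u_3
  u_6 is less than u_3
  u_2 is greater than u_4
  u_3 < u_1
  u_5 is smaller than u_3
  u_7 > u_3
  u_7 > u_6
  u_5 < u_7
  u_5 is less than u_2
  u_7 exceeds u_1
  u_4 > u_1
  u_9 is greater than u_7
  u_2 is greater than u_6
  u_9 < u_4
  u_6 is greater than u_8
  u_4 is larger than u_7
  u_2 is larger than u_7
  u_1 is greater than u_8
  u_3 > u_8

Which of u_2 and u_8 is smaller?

u_8

Link the given pairs in sequence: u_8 < u_6; u_6 < u_3; u_3 < u_1; u_1 < u_7; u_7 < u_9; u_9 < u_4; u_4 < u_2.
Together: u_8 < u_6 < u_3 < u_1 < u_7 < u_9 < u_4 < u_2.
So u_8 < u_2; u_8 is the smaller of the two.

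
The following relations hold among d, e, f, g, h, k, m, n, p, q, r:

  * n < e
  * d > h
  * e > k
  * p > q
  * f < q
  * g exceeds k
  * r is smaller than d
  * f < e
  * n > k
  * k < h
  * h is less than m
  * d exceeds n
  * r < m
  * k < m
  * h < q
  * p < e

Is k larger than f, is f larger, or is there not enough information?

Following every chain through k: above k we get h, n, d, m, q, p, e, g.
f is not reached, and no chain runs the other way from f to k.
So the given relations leave the order of k and f undetermined.

undetermined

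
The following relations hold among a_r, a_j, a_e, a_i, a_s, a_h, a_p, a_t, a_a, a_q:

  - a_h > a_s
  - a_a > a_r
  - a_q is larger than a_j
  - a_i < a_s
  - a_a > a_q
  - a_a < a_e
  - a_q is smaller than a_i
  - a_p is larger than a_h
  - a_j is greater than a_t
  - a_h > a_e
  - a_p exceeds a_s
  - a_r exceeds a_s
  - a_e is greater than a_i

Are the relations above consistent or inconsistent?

consistent

Every relation is compatible with a_t < a_j < a_q < a_i < a_s < a_r < a_a < a_e < a_h < a_p; the set is consistent.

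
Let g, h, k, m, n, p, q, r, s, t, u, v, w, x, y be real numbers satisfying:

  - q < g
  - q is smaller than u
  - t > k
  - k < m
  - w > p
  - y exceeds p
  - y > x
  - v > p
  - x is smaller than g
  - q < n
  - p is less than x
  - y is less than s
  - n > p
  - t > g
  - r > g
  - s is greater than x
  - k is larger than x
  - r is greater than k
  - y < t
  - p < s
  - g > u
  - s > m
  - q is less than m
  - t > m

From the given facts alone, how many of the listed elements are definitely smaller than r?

The elements the relations force below r are q, p, x, k, u, g — no chain reaches any other.
That is 6.

6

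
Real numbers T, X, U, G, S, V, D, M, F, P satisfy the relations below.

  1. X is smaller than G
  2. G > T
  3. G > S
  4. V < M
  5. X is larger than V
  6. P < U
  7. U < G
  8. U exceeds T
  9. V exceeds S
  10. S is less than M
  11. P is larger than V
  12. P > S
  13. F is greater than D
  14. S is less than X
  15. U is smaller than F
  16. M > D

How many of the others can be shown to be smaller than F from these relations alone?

Directly below F: D, U.
One step further: T, P (4 so far).
One step further: S, V (6 so far).
No other element is forced below F by the given relations, so the count is 6.

6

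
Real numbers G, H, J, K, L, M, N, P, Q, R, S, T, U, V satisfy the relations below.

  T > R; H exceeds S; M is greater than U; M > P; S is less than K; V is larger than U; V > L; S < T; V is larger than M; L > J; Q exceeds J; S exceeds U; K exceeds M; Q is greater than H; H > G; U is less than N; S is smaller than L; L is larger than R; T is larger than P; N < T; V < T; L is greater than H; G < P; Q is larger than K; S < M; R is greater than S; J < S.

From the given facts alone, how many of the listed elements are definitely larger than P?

The elements the relations force above P are M, K, V, Q, T — no chain reaches any other.
That is 5.

5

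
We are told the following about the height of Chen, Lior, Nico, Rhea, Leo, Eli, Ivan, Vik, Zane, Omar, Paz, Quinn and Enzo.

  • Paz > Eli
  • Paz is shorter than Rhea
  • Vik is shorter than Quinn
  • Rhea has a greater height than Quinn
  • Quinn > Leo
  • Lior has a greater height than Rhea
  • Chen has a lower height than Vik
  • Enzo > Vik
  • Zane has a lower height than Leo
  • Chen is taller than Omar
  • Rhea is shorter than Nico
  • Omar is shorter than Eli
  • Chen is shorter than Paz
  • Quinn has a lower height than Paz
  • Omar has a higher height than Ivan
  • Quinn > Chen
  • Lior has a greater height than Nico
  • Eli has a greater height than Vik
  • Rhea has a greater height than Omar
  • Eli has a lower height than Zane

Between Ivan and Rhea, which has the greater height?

The relevant relations are Ivan < Omar; Omar < Chen; Chen < Vik; Vik < Eli; Eli < Zane; Zane < Leo; Leo < Quinn; Quinn < Paz; Paz < Rhea.
Chaining these gives Ivan < Omar < Chen < Vik < Eli < Zane < Leo < Quinn < Paz < Rhea.
So Ivan < Rhea; Rhea is the taller of the two.

Rhea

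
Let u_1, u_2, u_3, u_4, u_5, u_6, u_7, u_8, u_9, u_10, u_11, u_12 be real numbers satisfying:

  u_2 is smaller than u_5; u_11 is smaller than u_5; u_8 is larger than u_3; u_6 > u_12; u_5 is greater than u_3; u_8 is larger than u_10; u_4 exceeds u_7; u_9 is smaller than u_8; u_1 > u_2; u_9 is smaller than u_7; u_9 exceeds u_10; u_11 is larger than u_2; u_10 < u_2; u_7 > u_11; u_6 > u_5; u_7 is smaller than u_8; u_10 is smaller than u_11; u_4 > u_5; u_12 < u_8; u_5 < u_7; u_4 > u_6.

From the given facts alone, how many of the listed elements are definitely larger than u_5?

The elements the relations force above u_5 are u_7, u_6, u_8, u_4 — no chain reaches any other.
That is 4.

4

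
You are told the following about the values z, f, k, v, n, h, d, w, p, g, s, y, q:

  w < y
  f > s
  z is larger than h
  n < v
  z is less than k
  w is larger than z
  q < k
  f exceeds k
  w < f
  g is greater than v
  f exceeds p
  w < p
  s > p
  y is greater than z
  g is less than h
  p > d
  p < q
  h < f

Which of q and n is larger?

q

n < v and v < g give n < g.
With g < h: n < v < g < h.
With h < z: n < v < g < h < z.
With z < w: n < v < g < h < z < w.
With w < p: n < v < g < h < z < w < p.
Then p < q extends the chain to q.
So n < q; q is the larger of the two.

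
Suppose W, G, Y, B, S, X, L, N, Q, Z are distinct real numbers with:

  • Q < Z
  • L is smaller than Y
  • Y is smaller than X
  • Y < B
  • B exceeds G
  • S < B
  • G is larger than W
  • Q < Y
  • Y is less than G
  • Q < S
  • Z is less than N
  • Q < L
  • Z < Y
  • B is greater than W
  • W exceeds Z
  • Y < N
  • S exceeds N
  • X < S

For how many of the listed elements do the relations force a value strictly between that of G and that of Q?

Chaining upward from Q reaches: L, Z, Y, W, X, N, S, B.
Chaining downward from G reaches: L, Z, Y, W.
Strictly between Q and G are those in both lists: L, Z, Y, W — 4 elements.

4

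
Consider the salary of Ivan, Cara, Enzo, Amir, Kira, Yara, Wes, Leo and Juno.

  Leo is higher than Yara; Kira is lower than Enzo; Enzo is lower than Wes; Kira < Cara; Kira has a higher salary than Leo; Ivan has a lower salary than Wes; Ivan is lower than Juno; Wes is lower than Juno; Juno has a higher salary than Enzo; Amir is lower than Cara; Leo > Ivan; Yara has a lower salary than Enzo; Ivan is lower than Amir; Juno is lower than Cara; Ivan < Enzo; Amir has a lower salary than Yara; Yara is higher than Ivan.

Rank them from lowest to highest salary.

Nothing is placed below Ivan, so it is least; from there Ivan < Amir; Amir < Yara; Yara < Leo; Leo < Kira; Kira < Enzo; Enzo < Wes; Wes < Juno; Juno < Cara, each given directly.

Ivan < Amir < Yara < Leo < Kira < Enzo < Wes < Juno < Cara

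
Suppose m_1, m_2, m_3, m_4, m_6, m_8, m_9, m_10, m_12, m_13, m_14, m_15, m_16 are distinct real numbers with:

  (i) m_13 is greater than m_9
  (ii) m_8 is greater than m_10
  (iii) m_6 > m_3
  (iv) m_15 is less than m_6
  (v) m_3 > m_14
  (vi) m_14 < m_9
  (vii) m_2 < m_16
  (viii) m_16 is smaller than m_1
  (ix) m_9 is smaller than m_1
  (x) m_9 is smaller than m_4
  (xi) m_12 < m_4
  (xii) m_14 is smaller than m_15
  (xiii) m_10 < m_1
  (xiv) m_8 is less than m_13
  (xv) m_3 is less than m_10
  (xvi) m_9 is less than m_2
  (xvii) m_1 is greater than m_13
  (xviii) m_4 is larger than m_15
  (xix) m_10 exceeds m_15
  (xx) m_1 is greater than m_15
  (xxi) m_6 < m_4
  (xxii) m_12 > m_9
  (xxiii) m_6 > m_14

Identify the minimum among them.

m_14

Chaining upward from m_14: directly above it, m_9, m_3, m_15, m_6; then m_2, m_10, m_13, m_12, m_1, m_4; then m_16, m_8.
That covers every other element, and nothing is given below m_14, so m_14 is the minimum.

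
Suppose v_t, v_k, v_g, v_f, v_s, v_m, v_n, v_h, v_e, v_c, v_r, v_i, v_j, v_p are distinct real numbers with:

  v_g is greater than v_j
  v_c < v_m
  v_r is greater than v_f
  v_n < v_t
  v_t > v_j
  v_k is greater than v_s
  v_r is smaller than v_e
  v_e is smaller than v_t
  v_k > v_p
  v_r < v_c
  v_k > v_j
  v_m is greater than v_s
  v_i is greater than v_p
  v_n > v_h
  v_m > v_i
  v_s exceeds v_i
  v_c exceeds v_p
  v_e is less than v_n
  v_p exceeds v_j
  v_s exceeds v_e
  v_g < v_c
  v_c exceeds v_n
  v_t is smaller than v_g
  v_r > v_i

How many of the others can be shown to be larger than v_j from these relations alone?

11

The elements the relations force above v_j are v_p, v_i, v_r, v_e, v_n, v_t, v_g, v_s, v_k, v_c, v_m — no chain reaches any other.
That is 11.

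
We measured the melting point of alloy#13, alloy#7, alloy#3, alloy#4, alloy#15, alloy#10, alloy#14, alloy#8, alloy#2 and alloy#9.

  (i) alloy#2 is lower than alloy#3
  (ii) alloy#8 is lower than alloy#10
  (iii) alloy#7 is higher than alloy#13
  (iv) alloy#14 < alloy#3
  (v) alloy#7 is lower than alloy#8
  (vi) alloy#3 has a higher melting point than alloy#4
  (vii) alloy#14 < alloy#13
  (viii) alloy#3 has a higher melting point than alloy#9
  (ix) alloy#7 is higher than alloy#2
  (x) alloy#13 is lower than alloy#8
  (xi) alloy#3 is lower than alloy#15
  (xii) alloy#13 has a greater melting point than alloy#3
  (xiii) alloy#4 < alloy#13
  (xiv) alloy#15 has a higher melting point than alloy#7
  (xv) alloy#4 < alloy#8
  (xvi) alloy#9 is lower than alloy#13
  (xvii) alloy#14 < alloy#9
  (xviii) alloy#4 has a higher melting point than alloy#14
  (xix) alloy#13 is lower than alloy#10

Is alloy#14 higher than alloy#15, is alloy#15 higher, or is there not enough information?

alloy#14 < alloy#9 < alloy#3 < alloy#13 < alloy#7 < alloy#15, by transitivity through alloy#9, alloy#3, alloy#13, alloy#7.
So alloy#15 is higher.

alloy#15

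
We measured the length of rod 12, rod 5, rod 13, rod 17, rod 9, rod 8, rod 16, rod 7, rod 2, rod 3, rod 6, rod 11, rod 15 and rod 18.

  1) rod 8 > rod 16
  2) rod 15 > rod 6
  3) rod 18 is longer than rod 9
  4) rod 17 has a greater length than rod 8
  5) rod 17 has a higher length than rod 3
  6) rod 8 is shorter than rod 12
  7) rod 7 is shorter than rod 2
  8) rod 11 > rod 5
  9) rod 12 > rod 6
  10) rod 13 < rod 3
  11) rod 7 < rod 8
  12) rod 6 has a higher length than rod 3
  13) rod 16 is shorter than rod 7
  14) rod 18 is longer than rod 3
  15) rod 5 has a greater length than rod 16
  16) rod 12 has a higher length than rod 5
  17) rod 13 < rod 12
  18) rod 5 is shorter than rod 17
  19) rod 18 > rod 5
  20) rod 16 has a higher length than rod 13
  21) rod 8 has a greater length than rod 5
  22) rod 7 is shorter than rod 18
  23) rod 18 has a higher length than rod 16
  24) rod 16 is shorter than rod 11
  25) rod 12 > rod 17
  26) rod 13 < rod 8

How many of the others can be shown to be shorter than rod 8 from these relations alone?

The elements the relations force below rod 8 are rod 13, rod 16, rod 7, rod 5 — no chain reaches any other.
That is 4.

4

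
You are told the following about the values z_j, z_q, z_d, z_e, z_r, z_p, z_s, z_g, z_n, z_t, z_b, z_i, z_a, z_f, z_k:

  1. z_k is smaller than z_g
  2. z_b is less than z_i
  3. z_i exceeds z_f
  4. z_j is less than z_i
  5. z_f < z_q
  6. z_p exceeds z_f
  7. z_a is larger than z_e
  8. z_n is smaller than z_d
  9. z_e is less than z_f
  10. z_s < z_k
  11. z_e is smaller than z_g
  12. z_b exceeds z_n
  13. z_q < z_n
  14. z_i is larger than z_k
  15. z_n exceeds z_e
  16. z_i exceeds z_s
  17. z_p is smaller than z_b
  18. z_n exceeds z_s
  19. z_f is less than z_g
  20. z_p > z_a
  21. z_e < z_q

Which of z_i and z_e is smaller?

z_e

Following the relations from z_e: z_e < z_f < z_q < z_n < z_b < z_i.
So z_e < z_i; z_e is the smaller of the two.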